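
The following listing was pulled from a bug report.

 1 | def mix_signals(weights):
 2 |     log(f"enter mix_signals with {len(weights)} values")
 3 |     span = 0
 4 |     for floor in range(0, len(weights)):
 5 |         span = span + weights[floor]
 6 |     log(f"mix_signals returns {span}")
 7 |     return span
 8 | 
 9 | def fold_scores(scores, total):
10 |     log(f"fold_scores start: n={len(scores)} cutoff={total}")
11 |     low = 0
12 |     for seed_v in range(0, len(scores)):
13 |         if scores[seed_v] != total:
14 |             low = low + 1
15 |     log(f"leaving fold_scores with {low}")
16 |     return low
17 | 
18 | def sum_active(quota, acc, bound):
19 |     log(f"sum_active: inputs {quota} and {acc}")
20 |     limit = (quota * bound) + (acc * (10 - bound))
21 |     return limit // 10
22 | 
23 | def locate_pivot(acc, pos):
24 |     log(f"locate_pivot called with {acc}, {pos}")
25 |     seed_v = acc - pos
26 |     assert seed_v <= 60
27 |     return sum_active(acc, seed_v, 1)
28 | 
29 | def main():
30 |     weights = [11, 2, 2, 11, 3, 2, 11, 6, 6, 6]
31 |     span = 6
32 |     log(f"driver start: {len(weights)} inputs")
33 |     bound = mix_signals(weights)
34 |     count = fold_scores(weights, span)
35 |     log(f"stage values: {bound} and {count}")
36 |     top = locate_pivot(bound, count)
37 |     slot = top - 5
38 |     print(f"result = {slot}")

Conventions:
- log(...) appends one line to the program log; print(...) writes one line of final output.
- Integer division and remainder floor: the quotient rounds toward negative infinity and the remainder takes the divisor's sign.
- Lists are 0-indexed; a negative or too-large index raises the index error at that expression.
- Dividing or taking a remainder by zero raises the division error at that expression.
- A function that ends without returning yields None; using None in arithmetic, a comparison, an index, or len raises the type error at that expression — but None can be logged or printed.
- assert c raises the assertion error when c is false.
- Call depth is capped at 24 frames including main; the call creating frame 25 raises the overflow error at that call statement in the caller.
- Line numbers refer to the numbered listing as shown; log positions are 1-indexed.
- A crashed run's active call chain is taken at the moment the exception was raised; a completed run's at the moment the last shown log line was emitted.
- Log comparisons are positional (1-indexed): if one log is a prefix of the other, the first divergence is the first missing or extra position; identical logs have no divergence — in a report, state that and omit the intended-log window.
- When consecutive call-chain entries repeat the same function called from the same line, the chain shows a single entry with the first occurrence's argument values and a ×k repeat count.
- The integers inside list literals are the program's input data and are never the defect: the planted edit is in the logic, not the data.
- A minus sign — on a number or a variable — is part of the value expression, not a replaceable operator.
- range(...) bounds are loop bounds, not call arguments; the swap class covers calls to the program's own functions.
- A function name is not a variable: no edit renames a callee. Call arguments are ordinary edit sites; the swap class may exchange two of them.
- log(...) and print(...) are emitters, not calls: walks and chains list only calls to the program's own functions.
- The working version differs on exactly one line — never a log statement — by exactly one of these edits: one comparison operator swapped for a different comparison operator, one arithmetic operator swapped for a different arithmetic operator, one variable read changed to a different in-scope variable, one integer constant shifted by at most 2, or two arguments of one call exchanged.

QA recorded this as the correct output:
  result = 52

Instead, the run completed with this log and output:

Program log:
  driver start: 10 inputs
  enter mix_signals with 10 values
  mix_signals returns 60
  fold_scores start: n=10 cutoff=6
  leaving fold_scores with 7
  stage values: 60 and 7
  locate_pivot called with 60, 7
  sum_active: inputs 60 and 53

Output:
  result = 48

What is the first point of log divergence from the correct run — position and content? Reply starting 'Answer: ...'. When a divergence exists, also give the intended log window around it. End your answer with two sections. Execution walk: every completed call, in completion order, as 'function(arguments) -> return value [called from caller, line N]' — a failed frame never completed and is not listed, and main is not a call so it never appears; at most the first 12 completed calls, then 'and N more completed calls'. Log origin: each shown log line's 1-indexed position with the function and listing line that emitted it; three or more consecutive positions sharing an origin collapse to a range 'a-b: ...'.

Answer: at position 5 the run shows 'leaving fold_scores with 7' where the working version logs 'leaving fold_scores with 3'.
Intended log window:
  3: mix_signals returns 60
  4: fold_scores start: n=10 cutoff=6
  5: leaving fold_scores with 3
  6: stage values: 60 and 3
Execution walk:
  mix_signals([11, 2, 2, 11, 3, 2, 11, 6, 6, 6]) -> 60  [called from main, line 33]
  fold_scores([11, 2, 2, 11, 3, 2, 11, 6, 6, 6], 6) -> 7  [called from main, line 34]
  sum_active(60, 53, 1) -> 53  [called from locate_pivot, line 27]
  locate_pivot(60, 7) -> 53  [called from main, line 36]
Origin of each log line:
  1: logged in main at line 32
  2: logged in mix_signals at line 2
  3: logged in mix_signals at line 6
  4: logged in fold_scores at line 10
  5: logged in fold_scores at line 15
  6: logged in main at line 35
  7: logged in locate_pivot at line 24
  8: logged in sum_active at line 19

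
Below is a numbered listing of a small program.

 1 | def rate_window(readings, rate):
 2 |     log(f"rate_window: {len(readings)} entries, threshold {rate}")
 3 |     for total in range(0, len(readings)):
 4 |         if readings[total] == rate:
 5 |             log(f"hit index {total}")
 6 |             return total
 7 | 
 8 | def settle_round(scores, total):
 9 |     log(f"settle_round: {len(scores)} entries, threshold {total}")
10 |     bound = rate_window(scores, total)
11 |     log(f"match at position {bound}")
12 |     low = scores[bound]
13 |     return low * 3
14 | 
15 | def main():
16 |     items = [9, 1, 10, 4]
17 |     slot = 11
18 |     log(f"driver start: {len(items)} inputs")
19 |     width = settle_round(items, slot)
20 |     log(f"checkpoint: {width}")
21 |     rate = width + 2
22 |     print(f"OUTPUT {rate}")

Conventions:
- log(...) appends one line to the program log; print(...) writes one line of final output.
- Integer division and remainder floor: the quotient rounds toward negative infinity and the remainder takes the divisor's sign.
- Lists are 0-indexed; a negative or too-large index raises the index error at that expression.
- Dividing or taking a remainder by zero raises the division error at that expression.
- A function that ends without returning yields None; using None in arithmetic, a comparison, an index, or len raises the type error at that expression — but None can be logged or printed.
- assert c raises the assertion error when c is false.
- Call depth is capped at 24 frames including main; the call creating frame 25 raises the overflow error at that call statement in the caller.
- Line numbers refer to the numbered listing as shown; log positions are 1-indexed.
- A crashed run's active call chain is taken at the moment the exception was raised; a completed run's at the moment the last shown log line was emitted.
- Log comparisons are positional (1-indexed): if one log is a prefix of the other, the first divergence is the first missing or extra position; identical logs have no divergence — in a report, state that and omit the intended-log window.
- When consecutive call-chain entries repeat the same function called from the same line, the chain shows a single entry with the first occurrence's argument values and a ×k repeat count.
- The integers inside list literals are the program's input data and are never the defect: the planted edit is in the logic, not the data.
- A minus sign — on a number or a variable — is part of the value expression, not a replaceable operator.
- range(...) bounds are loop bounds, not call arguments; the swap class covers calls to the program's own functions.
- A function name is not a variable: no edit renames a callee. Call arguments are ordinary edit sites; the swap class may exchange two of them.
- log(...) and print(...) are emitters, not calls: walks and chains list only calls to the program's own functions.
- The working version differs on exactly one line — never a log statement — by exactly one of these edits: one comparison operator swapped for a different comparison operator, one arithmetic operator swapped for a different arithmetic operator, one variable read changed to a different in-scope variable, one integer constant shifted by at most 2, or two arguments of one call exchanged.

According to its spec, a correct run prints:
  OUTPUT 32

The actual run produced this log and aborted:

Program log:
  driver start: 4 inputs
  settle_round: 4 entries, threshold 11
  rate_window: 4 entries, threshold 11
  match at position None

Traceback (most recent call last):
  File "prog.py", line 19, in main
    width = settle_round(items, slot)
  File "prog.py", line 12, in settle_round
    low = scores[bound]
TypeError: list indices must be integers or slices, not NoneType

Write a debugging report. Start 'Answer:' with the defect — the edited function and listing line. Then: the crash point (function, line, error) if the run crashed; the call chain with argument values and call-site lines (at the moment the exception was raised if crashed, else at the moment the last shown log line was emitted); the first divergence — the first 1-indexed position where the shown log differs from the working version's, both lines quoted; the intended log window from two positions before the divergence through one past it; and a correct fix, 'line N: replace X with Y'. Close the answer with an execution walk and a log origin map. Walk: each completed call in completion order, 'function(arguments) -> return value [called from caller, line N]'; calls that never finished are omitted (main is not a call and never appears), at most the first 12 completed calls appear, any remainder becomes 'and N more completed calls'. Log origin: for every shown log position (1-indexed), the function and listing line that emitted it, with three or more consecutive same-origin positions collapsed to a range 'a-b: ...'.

Answer: the defect is in main at line 17.
Key fact: Everything matches until log position 2, which reads 'settle_round: 4 entries, threshold 11' in place of 'settle_round: 4 entries, threshold 10'.
Crash: settle_round, line 12, TypeError.
Call chain: main -> settle_round([9, 1, 10, 4], 11) (called at line 19).
First divergence: position 2 — shown 'settle_round: 4 entries, threshold 11', intended 'settle_round: 4 entries, threshold 10'.
Intended log window:
  1: driver start: 4 inputs
  2: settle_round: 4 entries, threshold 10
  3: rate_window: 4 entries, threshold 10
Execution walk:
  rate_window([9, 1, 10, 4], 11) -> None  [called from settle_round, line 10]
Log origins:
  1: emitted by main (line 18)
  2: emitted by settle_round (line 9)
  3: emitted by rate_window (line 2)
  4: emitted by settle_round (line 11)
A correct fix: line 17: replace `11` with `10`.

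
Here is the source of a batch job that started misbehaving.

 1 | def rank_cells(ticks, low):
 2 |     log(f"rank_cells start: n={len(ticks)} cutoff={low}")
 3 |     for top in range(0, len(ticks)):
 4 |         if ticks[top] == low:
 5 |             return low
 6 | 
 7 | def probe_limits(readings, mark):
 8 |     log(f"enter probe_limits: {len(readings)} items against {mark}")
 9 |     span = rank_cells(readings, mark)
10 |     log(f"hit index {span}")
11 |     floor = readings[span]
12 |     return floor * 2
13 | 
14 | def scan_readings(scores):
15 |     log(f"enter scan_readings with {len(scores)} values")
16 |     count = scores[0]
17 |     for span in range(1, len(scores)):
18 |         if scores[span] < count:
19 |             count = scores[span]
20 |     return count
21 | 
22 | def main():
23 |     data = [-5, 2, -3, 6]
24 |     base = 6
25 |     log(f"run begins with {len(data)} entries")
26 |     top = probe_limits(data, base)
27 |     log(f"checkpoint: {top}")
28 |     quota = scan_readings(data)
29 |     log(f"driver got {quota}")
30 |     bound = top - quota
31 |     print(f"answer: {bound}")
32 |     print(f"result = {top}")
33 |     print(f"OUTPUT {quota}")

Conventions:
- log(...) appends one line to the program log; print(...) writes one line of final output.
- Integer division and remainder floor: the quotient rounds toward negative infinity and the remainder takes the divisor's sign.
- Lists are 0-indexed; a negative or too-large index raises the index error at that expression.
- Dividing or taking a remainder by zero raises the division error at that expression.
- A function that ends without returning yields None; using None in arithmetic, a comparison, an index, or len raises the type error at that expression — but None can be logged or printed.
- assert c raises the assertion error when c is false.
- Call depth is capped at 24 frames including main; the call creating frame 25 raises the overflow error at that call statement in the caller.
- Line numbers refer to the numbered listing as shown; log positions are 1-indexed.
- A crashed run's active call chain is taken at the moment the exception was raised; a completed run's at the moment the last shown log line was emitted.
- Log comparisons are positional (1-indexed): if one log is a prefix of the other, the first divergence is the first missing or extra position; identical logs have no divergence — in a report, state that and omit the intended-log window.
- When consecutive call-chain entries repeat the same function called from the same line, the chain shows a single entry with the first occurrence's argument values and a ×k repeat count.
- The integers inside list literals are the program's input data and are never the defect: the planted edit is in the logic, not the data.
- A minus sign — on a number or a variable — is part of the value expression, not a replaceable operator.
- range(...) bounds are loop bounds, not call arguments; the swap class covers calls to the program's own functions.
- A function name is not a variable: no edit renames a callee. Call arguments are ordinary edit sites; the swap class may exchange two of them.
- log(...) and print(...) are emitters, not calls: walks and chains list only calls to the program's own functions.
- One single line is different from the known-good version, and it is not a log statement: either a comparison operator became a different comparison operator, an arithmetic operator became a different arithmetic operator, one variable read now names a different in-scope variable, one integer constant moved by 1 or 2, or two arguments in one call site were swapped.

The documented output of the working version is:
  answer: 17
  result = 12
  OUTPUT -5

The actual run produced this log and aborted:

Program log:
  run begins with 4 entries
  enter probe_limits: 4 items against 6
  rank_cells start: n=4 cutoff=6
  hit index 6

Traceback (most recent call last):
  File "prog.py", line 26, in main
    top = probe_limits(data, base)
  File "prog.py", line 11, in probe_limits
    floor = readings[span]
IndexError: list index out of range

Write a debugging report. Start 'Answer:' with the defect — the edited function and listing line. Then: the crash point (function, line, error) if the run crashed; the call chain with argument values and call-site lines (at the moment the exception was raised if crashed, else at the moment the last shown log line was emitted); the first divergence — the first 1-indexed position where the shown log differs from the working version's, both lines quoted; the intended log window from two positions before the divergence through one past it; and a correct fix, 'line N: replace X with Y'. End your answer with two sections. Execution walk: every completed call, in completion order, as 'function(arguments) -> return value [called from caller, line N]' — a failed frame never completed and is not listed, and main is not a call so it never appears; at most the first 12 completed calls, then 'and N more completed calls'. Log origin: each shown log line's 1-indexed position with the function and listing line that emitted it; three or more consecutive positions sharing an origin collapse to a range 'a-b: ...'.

Answer: the defect is in rank_cells at line 5.
Core observation: The log first diverges at position 4: the faulty run prints 'hit index 6' where the working version prints 'hit index 3'.
Crash: probe_limits, line 11, IndexError.
Call chain: main -> probe_limits([-5, 2, -3, 6], 6) (called at line 26).
First divergence: position 4; shown 'hit index 6' vs intended 'hit index 3'.
Intended log window:
  2: enter probe_limits: 4 items against 6
  3: rank_cells start: n=4 cutoff=6
  4: hit index 3
  5: checkpoint: 12
Execution walk:
  rank_cells([-5, 2, -3, 6], 6) -> 6  [called from probe_limits, line 9]
Origin of each log line:
  1: emitted by main (line 25)
  2: emitted by probe_limits (line 8)
  3: emitted by rank_cells (line 2)
  4: emitted by probe_limits (line 10)
A correct fix: line 5: replace `low` with `top`.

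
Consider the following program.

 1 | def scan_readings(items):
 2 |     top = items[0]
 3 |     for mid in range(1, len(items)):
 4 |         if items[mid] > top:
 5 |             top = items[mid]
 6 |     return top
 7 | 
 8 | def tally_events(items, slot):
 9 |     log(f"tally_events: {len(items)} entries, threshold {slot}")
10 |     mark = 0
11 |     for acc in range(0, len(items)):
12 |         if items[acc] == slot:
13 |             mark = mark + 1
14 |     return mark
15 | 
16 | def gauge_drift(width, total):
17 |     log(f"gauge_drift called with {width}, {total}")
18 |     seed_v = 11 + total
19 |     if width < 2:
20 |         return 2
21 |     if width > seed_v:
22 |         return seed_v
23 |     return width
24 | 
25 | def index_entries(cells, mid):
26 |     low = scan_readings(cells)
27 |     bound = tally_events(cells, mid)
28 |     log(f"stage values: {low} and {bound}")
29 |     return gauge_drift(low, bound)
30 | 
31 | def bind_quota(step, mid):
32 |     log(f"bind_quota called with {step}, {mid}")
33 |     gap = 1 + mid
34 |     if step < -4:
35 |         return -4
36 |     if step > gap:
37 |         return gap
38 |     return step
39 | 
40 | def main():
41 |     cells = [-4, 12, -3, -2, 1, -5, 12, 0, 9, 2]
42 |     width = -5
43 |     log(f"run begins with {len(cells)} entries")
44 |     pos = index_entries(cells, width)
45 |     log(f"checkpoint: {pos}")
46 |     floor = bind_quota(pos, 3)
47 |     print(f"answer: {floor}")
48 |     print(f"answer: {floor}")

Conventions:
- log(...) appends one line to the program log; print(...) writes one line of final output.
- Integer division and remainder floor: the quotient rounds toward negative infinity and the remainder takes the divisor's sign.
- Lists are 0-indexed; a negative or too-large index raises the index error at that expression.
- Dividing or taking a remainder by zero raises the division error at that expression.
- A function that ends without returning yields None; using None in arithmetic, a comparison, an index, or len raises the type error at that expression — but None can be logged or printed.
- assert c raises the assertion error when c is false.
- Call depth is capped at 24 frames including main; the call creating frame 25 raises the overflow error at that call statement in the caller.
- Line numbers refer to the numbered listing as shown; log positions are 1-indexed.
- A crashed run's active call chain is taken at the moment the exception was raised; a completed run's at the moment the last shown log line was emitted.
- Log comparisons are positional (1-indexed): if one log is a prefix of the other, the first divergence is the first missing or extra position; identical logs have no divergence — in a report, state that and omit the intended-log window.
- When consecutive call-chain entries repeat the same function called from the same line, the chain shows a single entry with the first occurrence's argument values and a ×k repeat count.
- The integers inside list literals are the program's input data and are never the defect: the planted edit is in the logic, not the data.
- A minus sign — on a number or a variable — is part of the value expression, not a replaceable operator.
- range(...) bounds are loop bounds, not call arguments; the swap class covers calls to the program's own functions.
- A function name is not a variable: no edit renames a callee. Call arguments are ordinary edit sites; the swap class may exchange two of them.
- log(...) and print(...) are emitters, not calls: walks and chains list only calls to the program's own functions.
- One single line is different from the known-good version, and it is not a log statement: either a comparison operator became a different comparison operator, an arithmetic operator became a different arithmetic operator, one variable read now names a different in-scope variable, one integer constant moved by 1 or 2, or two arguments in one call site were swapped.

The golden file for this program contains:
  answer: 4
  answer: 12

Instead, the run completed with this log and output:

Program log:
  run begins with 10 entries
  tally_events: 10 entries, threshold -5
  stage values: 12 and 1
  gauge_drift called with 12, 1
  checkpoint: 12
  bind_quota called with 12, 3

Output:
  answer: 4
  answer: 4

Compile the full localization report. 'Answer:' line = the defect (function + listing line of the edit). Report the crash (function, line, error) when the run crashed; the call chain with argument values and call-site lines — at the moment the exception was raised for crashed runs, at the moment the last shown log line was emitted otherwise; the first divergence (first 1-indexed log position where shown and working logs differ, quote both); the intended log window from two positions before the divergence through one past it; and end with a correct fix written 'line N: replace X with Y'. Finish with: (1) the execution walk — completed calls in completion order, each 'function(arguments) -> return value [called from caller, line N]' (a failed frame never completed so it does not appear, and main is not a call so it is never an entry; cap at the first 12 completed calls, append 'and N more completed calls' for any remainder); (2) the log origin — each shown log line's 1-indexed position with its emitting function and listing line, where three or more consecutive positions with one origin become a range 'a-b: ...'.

Answer: the defect is in main at line 48.
Core observation: Every logged value matches the working version; the printed result is what differs.
Call chain: main -> bind_quota(12, 3) (called at line 46).
First divergence: there is none — every log position agrees.
Execution walk:
  scan_readings([-4, 12, -3, -2, 1, -5, 12, 0, 9, 2]) -> 12  [called from index_entries, line 26]
  tally_events([-4, 12, -3, -2, 1, -5, 12, 0, 9, 2], -5) -> 1  [called from index_entries, line 27]
  gauge_drift(12, 1) -> 12  [called from index_entries, line 29]
  index_entries([-4, 12, -3, -2, 1, -5, 12, 0, 9, 2], -5) -> 12  [called from main, line 44]
  bind_quota(12, 3) -> 4  [called from main, line 46]
Log origins:
  1: from main, line 43
  2: from tally_events, line 9
  3: from index_entries, line 28
  4: from gauge_drift, line 17
  5: from main, line 45
  6: from bind_quota, line 32
A correct fix: line 48: replace `floor` with `pos`.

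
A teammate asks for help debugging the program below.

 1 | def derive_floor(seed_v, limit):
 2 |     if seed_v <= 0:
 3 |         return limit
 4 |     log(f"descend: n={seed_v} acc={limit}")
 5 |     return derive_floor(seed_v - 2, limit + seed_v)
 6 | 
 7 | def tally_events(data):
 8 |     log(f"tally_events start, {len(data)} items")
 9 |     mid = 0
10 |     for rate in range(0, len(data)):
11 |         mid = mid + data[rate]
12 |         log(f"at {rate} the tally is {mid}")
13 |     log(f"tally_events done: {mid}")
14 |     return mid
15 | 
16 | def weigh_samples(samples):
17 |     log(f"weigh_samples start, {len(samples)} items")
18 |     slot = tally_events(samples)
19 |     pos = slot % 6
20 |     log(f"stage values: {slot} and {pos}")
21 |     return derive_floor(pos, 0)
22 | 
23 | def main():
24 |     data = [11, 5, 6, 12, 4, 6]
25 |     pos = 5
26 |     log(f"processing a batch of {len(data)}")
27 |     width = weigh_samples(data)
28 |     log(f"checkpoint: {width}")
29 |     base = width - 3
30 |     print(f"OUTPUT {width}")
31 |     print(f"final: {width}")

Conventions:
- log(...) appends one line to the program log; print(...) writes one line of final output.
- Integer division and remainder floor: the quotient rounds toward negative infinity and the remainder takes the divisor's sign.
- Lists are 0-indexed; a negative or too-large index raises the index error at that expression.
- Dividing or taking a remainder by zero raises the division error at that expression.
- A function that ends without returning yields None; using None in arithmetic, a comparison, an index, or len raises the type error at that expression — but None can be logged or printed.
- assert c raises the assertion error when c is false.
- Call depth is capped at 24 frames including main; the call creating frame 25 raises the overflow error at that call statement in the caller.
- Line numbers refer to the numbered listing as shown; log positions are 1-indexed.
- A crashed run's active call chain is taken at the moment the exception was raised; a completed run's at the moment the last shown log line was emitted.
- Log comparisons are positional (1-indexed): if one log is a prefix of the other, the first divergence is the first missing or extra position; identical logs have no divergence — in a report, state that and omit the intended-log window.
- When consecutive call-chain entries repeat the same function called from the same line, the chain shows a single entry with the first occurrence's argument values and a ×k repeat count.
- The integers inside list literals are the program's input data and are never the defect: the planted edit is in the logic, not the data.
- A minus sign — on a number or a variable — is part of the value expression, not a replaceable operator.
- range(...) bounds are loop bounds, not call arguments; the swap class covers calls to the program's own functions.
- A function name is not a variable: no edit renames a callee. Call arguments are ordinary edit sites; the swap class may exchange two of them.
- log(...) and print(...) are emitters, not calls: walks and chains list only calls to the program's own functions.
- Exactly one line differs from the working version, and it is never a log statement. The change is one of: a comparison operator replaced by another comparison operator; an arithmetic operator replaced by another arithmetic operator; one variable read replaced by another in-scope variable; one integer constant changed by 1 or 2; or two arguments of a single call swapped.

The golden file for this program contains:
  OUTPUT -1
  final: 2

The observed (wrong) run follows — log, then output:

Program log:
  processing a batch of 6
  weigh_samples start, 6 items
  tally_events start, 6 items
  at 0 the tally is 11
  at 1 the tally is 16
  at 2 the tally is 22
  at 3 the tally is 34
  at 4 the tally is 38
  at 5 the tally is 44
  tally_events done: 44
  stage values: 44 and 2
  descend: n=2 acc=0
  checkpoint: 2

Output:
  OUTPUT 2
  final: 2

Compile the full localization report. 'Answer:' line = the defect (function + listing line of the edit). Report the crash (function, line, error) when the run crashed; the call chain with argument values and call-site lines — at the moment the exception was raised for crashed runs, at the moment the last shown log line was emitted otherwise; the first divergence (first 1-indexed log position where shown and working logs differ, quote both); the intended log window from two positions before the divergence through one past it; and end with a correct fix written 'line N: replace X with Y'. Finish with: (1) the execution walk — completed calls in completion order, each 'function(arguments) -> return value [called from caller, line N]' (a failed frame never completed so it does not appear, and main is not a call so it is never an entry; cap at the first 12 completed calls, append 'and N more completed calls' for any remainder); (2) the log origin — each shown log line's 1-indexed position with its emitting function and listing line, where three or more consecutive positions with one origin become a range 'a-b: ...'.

Answer: the defect is in main at line 30.
Core observation: Every logged value matches the working version; the printed result is what differs.
Call chain: main.
First divergence: none (the log streams are identical).
Execution walk:
  tally_events([11, 5, 6, 12, 4, 6]) -> 44  [called from weigh_samples, line 18]
  derive_floor(0, 2) -> 2  [called from derive_floor, line 5]
  derive_floor(2, 0) -> 2  [called from weigh_samples, line 21]
  weigh_samples([11, 5, 6, 12, 4, 6]) -> 2  [called from main, line 27]
Origin of each log line:
  1: emitted by main (line 26)
  2: emitted by weigh_samples (line 17)
  3: emitted by tally_events (line 8)
  4-9: emitted by tally_events (line 12)
  10: emitted by tally_events (line 13)
  11: emitted by weigh_samples (line 20)
  12: emitted by derive_floor (line 4)
  13: emitted by main (line 28)
A correct fix: line 30: replace `width` with `base`.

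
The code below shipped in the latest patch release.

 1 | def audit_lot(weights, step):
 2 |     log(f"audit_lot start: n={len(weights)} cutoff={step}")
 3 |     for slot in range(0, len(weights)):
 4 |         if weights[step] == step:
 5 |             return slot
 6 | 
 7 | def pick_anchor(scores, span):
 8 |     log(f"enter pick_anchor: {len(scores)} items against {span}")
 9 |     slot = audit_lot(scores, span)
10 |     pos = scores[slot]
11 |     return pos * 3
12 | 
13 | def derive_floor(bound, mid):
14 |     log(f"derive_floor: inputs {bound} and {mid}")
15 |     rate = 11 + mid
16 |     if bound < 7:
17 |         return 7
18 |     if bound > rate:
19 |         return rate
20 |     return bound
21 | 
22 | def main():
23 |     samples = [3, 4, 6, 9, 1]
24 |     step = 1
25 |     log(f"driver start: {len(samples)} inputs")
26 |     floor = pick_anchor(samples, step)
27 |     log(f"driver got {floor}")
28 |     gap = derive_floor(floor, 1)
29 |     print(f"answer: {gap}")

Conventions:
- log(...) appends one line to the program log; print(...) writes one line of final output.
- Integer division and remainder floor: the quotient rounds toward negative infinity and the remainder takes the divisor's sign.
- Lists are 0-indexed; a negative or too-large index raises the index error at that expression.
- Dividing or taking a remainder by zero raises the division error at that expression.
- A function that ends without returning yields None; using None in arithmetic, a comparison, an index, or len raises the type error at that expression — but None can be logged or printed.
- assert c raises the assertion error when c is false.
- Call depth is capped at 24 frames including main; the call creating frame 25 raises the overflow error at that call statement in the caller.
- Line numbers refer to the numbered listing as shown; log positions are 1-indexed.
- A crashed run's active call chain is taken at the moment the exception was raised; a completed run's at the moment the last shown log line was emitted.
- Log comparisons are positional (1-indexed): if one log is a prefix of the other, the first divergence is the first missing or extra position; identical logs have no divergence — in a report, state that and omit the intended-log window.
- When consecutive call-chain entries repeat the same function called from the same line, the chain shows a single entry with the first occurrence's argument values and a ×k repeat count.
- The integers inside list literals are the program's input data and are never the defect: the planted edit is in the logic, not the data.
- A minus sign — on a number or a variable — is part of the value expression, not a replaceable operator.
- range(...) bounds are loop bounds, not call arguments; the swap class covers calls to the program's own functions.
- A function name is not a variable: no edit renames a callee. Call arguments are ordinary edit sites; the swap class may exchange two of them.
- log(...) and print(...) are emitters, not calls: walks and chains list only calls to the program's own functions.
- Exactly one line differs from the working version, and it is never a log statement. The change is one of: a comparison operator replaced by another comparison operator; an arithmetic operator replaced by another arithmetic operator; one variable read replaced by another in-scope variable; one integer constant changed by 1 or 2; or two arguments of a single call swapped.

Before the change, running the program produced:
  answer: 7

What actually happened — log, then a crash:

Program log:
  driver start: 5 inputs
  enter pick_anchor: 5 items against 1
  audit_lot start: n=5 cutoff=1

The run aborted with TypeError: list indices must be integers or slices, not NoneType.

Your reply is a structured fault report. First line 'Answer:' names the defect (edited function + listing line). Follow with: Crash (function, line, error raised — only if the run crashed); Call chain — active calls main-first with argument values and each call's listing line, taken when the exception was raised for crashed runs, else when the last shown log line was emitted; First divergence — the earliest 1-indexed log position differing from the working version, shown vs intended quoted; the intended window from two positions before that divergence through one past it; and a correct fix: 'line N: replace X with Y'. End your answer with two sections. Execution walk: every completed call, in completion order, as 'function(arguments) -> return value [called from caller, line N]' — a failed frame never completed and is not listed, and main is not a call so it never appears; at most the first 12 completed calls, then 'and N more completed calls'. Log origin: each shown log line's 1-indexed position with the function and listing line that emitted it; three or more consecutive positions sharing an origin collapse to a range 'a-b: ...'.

Answer: the defect is in audit_lot at line 4.
The tell: The shown log is a 3-line prefix of the intended one, whose next entry is 'driver got 3'.
Crash: pick_anchor, line 10, TypeError.
Call chain: main -> pick_anchor([3, 4, 6, 9, 1], 1) (called at line 26).
First divergence: position 4 — after 3 matching lines the faulty run goes silent; intended next line 'driver got 3'.
Intended log window:
  2: enter pick_anchor: 5 items against 1
  3: audit_lot start: n=5 cutoff=1
  4: driver got 3
  5: derive_floor: inputs 3 and 1
Execution walk:
  audit_lot([3, 4, 6, 9, 1], 1) -> None  [called from pick_anchor, line 9]
Log origin:
  1 — main, line 25
  2 — pick_anchor, line 8
  3 — audit_lot, line 2
A correct fix: line 4: replace `weights[step]` with `weights[slot]`.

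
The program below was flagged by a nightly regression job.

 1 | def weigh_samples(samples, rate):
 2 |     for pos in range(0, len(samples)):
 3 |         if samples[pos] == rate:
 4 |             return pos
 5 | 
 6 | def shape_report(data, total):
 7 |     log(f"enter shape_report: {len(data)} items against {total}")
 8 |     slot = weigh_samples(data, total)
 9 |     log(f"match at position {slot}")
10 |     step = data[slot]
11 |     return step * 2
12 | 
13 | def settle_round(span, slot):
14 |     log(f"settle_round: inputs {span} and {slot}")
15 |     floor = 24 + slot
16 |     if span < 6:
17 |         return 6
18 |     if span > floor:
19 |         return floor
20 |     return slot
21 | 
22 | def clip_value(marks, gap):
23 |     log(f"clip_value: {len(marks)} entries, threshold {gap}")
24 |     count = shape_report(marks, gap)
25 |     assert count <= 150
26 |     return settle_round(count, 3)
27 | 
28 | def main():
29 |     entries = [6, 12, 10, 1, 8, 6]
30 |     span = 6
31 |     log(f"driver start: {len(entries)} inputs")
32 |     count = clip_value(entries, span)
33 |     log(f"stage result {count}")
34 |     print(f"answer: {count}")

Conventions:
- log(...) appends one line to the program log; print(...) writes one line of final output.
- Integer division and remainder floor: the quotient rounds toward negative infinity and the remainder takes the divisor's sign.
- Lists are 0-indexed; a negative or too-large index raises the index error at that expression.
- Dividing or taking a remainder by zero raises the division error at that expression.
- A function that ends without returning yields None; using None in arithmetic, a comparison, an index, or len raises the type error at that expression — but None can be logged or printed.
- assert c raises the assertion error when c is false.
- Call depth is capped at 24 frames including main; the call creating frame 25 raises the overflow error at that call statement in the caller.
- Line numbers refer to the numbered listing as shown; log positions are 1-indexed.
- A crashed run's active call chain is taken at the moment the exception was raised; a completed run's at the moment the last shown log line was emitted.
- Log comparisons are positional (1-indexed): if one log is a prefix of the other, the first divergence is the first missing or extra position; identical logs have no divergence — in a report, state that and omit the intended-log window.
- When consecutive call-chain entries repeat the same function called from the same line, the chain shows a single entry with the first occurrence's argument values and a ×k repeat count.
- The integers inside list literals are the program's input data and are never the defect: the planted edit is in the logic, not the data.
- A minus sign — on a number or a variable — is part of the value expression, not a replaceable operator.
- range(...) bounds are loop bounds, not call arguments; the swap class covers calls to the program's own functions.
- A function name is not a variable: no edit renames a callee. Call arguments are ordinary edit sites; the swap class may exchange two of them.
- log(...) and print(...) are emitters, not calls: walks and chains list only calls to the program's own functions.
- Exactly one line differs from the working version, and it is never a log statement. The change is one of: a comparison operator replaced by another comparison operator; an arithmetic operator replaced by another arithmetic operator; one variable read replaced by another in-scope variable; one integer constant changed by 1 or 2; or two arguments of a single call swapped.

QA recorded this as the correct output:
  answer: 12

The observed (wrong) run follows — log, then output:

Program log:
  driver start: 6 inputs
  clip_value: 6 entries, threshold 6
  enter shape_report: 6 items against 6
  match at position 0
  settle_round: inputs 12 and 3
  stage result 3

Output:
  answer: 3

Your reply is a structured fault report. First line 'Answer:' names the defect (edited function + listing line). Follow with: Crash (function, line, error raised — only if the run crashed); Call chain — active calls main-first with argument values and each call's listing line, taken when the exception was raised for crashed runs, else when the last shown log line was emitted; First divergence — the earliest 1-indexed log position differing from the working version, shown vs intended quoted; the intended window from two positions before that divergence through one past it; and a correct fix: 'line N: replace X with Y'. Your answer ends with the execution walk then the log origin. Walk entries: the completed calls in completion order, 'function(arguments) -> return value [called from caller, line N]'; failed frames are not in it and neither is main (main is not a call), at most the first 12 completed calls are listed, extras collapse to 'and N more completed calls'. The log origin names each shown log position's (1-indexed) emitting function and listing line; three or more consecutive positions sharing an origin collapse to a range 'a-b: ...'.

Answer: the defect is in settle_round at line 20.
Core observation: At log position 6 the runs split — shown 'stage result 3', but the working version logs 'stage result 12'.
Call chain: main.
First divergence: at position 6 the run shows 'stage result 3' where the working version logs 'stage result 12'.
Intended log window:
  4: match at position 0
  5: settle_round: inputs 12 and 3
  6: stage result 12
Execution walk:
  weigh_samples([6, 12, 10, 1, 8, 6], 6) -> 0  [called from shape_report, line 8]
  shape_report([6, 12, 10, 1, 8, 6], 6) -> 12  [called from clip_value, line 24]
  settle_round(12, 3) -> 3  [called from clip_value, line 26]
  clip_value([6, 12, 10, 1, 8, 6], 6) -> 3  [called from main, line 32]
Log origin:
  1: emitted by main (line 31)
  2: emitted by clip_value (line 23)
  3: emitted by shape_report (line 7)
  4: emitted by shape_report (line 9)
  5: emitted by settle_round (line 14)
  6: emitted by main (line 33)
A correct fix: line 20: replace `slot` with `span`.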